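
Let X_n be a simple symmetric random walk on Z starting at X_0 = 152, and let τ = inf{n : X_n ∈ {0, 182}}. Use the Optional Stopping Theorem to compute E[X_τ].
E[X_τ] = 152

X_n is a martingale and τ is a bounded-mean stopping time (indeed τ is finite a.s. with bounded expectation since the walk is in a bounded region). By the OST, E[X_τ] = E[X_0] = 152. Equivalently: E[X_τ] = 182 · P(hit 182 first) + 0 · P(hit 0 first) = 182 · (152/182) = 152.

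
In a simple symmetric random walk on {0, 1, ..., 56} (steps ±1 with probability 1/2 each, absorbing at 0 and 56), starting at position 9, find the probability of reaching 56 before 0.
P(hit 56 before 0) = 9/56

Let u_k = P(hit 56 before 0 | start at k). Then u_0 = 0, u_56 = 1, and u_k = u_{k-1}/2 + u_{k+1}/2 for 1 ≤ k ≤ 55. This harmonic recurrence is solved by u_k = k/56, giving u_9 = 9/56.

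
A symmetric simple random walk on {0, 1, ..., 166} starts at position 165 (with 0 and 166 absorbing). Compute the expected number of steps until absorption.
E[τ | X_0 = 165] = 165

Let v_k = E[τ | X_0 = k]. Boundary: v_0 = v_166 = 0. Recurrence: v_k = 1 + (v_{k-1} + v_{k+1})/2 for 1 ≤ k ≤ 165. The particular solution to v_k − (v_{k-1} + v_{k+1})/2 = 1 is v_k = −k^2. Adding homogeneous solution A + B k and matching boundaries gives v_k = k (166 − k). Substituting k = 165: v_165 = 165 · 1 = 165.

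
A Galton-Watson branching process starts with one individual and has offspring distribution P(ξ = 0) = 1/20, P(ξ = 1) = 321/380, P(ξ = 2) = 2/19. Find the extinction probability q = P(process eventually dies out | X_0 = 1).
q = 19/40

The pgf is f(s) = 1/20 + 321/380·s + 2/19·s². The extinction probability q is the smallest fixed point of f in [0, 1]. Setting s = f(s):
  2/19·s² + (321/380 − 1)·s + 1/20 = 0
  2/19·s² − (1/20 + 2/19)·s + 1/20 = 0
which factors as (s − 1)·(2/19·s − 1/20) = 0, giving roots s = 1 and s = (1/20)/(2/19) = 19/40.
Mean offspring μ = 321/380 + 2·2/19 = 401/380 > 1 (supercritical), so q < 1. The extinction probability is the smaller root: q = (1/20)/(2/19) = 19/40.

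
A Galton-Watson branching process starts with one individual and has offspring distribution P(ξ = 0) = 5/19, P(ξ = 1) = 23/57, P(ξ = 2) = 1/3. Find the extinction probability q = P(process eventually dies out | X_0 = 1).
q = 15/19

The pgf is f(s) = 5/19 + 23/57·s + 1/3·s². The extinction probability q is the smallest fixed point of f in [0, 1]. Setting s = f(s):
  1/3·s² + (23/57 − 1)·s + 5/19 = 0
  1/3·s² − (5/19 + 1/3)·s + 5/19 = 0
which factors as (s − 1)·(1/3·s − 5/19) = 0, giving roots s = 1 and s = (5/19)/(1/3) = 15/19.
Mean offspring μ = 23/57 + 2·1/3 = 61/57 > 1 (supercritical), so q < 1. The extinction probability is the smaller root: q = (5/19)/(1/3) = 15/19.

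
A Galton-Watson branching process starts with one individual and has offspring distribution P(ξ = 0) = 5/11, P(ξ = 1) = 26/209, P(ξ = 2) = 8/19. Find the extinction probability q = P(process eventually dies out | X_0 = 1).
q = 1

Mean offspring μ = 0·5/11 + 1·26/209 + 2·8/19 = 202/209 ≤ 1. For μ ≤ 1 with offspring not concentrated at 1, the Galton-Watson process goes extinct almost surely, so q = 1.
(Algebraic check: The pgf is f(s) = 5/11 + 26/209·s + 8/19·s². The extinction probability q is the smallest fixed point of f in [0, 1]. Setting s = f(s):
  8/19·s² + (26/209 − 1)·s + 5/11 = 0
  8/19·s² − (5/11 + 8/19)·s + 5/11 = 0
which factors as (s − 1)·(8/19·s − 5/11) = 0, giving roots s = 1 and s = (5/11)/(8/19) = 95/88. Since 95/88 ≥ 1, the smallest root in [0, 1] is s = 1.)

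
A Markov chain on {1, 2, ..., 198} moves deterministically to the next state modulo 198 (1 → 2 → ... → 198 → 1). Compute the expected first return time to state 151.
E[T_151 | X_0 = 151] = 198

The chain cycles deterministically, so starting at state 151 it returns in exactly 198 steps. Equivalently, the stationary distribution is uniform π_j = 1/198 for every state j, so by Kac's formula E[T_151] = 1/π_151 = 198.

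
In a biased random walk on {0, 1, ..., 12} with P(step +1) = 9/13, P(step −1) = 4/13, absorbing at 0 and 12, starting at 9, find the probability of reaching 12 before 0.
P(hit 12 before 0) = (1 − (4/9)^9) / (1 − (4/9)^12) = 424418697/424680841

Let u_k denote P(reach 12 before 0 | start at k). Boundary: u_0 = 0, u_12 = 1. Recurrence: u_k = 9/13·u_{k+1} + 4/13·u_{k-1} for 1 ≤ k ≤ 11. Try u_k = A + B·r^k with r = q/p = (4/13)/(9/13) = 4/9. Substitution satisfies the recurrence; boundary conditions give:
  u_k = (1 − r^k) / (1 − r^N) = (1 − (4/9)^9) / (1 − (4/9)^12) = 424418697/424680841.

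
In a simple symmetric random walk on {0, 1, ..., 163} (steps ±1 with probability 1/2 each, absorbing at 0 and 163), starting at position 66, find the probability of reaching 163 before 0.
P(hit 163 before 0) = 66/163

Let u_k = P(hit 163 before 0 | start at k). Then u_0 = 0, u_163 = 1, and u_k = u_{k-1}/2 + u_{k+1}/2 for 1 ≤ k ≤ 162. This harmonic recurrence is solved by u_k = k/163, giving u_66 = 66/163.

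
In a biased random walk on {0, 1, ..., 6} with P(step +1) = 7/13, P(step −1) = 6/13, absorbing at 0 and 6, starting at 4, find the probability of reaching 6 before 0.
P(hit 6 before 0) = (1 − (6/7)^4) / (1 − (6/7)^6) = 4165/5461

Let u_k denote P(reach 6 before 0 | start at k). Boundary: u_0 = 0, u_6 = 1. Recurrence: u_k = 7/13·u_{k+1} + 6/13·u_{k-1} for 1 ≤ k ≤ 5. Try u_k = A + B·r^k with r = q/p = (6/13)/(7/13) = 6/7. Substitution satisfies the recurrence; boundary conditions give:
  u_k = (1 − r^k) / (1 − r^N) = (1 − (6/7)^4) / (1 − (6/7)^6) = 4165/5461.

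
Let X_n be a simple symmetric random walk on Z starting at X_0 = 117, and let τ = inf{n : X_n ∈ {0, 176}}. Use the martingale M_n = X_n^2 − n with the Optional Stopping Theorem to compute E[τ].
E[τ] = 6903

M_n = X_n^2 − n is a martingale (since E[X_{n+1}^2 | F_n] = X_n^2 + 1). By OST (τ has finite mean in a bounded region), E[M_τ] = E[M_0] = X_0^2 − 0 = 117^2 = 13689. Also E[M_τ] = E[X_τ^2] − E[τ]. The walk exits at 0 or 176, with P(hit 176 first) = 117/176, so E[X_τ^2] = 176^2 · 117/176 + 0 = 20592. Thus E[τ] = E[X_τ^2] − E[M_τ] = 20592 − 13689 = 6903 = 117(176 − 117) = 6903.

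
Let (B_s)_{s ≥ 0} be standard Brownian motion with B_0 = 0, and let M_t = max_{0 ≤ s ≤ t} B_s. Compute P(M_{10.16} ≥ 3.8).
P(M_{10.16} ≥ 3.8) = 2·P(B_{10.16} ≥ 3.8) = 2(1 − Φ(3.8/√10.16)) ≈ 0.2332

By the reflection principle for Brownian motion, P(M_t ≥ a) = 2 · P(B_t ≥ a) for a ≥ 0. Since B_t ~ N(0, t), P(B_t ≥ 3.8) = 1 − Φ(3.8/√t) = 1 − Φ(3.8/√10.16) = 1 − Φ(1.1922). So
  P(M_{10.16} ≥ 3.8) = 2(1 − Φ(1.1922)) ≈ 0.2332.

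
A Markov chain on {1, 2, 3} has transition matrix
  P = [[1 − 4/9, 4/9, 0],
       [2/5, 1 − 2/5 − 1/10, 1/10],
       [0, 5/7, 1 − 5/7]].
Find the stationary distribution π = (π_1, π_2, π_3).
π = (15/34, 25/51, 7/102)

This is a birth-death chain on three states, which satisfies detailed balance: π_1 · P_{12} = π_2 · P_{21} and π_2 · P_{23} = π_3 · P_{32}.
From π_1 · 4/9 = π_2 · 2/5: π_2/π_1 = (4/9)/(2/5) = 10/9.
From π_2 · 1/10 = π_3 · 5/7: π_3/π_2 = (1/10)/(5/7) = 7/50.
Take π_1 proportional to 1; then unnormalized π = (1, 10/9, 7/45). Normalize by dividing by the sum 34/15:
  π = (15/34, 25/51, 7/102).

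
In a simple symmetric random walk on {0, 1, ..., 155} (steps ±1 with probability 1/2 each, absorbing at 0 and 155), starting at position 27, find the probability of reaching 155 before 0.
P(hit 155 before 0) = 27/155

Let u_k = P(hit 155 before 0 | start at k). Then u_0 = 0, u_155 = 1, and u_k = u_{k-1}/2 + u_{k+1}/2 for 1 ≤ k ≤ 154. This harmonic recurrence is solved by u_k = k/155, giving u_27 = 27/155.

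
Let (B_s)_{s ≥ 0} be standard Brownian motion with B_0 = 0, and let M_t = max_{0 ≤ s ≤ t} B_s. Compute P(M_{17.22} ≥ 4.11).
P(M_{17.22} ≥ 4.11) = 2·P(B_{17.22} ≥ 4.11) = 2(1 − Φ(4.11/√17.22)) ≈ 0.3220

By the reflection principle for Brownian motion, P(M_t ≥ a) = 2 · P(B_t ≥ a) for a ≥ 0. Since B_t ~ N(0, t), P(B_t ≥ 4.11) = 1 − Φ(4.11/√t) = 1 − Φ(4.11/√17.22) = 1 − Φ(0.9904). So
  P(M_{17.22} ≥ 4.11) = 2(1 − Φ(0.9904)) ≈ 0.3220.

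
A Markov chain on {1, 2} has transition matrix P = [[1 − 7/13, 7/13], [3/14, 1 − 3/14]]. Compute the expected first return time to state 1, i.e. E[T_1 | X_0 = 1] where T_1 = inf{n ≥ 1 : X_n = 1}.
E[T_1 | X_0 = 1] = 1/π_1 = 137/39

For an irreducible recurrent Markov chain with stationary distribution π, E[T_i | X_0 = i] = 1/π_i (Kac's formula). Here π_1 = (3/14)/(7/13 + 3/14) = (3/14)/(137/182) = 39/137, so E[T_1 | X_0 = 1] = 1/π_1 = (7/13 + 3/14)/(3/14) = (137/182)/(3/14) = 137/39.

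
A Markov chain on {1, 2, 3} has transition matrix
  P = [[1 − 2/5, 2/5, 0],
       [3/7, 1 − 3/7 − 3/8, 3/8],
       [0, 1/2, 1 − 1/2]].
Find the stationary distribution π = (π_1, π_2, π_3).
π = (30/79, 28/79, 21/79)

This is a birth-death chain on three states, which satisfies detailed balance: π_1 · P_{12} = π_2 · P_{21} and π_2 · P_{23} = π_3 · P_{32}.
From π_1 · 2/5 = π_2 · 3/7: π_2/π_1 = (2/5)/(3/7) = 14/15.
From π_2 · 3/8 = π_3 · 1/2: π_3/π_2 = (3/8)/(1/2) = 3/4.
Take π_1 proportional to 1; then unnormalized π = (1, 14/15, 7/10). Normalize by dividing by the sum 79/30:
  π = (30/79, 28/79, 21/79).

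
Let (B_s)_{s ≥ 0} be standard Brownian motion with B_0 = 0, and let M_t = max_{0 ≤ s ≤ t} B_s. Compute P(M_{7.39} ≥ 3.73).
P(M_{7.39} ≥ 3.73) = 2·P(B_{7.39} ≥ 3.73) = 2(1 − Φ(3.73/√7.39)) ≈ 0.1700

By the reflection principle for Brownian motion, P(M_t ≥ a) = 2 · P(B_t ≥ a) for a ≥ 0. Since B_t ~ N(0, t), P(B_t ≥ 3.73) = 1 − Φ(3.73/√t) = 1 − Φ(3.73/√7.39) = 1 − Φ(1.3721). So
  P(M_{7.39} ≥ 3.73) = 2(1 − Φ(1.3721)) ≈ 0.1700.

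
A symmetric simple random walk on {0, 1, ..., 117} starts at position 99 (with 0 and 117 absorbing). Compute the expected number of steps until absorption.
E[τ | X_0 = 99] = 1782

Let v_k = E[τ | X_0 = k]. Boundary: v_0 = v_117 = 0. Recurrence: v_k = 1 + (v_{k-1} + v_{k+1})/2 for 1 ≤ k ≤ 116. The particular solution to v_k − (v_{k-1} + v_{k+1})/2 = 1 is v_k = −k^2. Adding homogeneous solution A + B k and matching boundaries gives v_k = k (117 − k). Substituting k = 99: v_99 = 99 · 18 = 1782.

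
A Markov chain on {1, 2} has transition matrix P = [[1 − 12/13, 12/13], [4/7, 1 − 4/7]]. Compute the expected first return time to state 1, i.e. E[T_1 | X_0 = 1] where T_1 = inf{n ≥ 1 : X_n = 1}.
E[T_1 | X_0 = 1] = 1/π_1 = 34/13

For an irreducible recurrent Markov chain with stationary distribution π, E[T_i | X_0 = i] = 1/π_i (Kac's formula). Here π_1 = (4/7)/(12/13 + 4/7) = (4/7)/(136/91) = 13/34, so E[T_1 | X_0 = 1] = 1/π_1 = (12/13 + 4/7)/(4/7) = (136/91)/(4/7) = 34/13.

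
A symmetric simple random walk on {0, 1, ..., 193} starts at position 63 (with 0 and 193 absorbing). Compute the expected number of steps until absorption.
E[τ | X_0 = 63] = 8190

Let v_k = E[τ | X_0 = k]. Boundary: v_0 = v_193 = 0. Recurrence: v_k = 1 + (v_{k-1} + v_{k+1})/2 for 1 ≤ k ≤ 192. The particular solution to v_k − (v_{k-1} + v_{k+1})/2 = 1 is v_k = −k^2. Adding homogeneous solution A + B k and matching boundaries gives v_k = k (193 − k). Substituting k = 63: v_63 = 63 · 130 = 8190.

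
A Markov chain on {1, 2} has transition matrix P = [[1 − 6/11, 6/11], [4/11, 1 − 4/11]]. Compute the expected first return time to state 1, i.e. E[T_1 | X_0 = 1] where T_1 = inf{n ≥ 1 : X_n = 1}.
E[T_1 | X_0 = 1] = 1/π_1 = 5/2

For an irreducible recurrent Markov chain with stationary distribution π, E[T_i | X_0 = i] = 1/π_i (Kac's formula). Here π_1 = (4/11)/(6/11 + 4/11) = (4/11)/(10/11) = 2/5, so E[T_1 | X_0 = 1] = 1/π_1 = (6/11 + 4/11)/(4/11) = (10/11)/(4/11) = 5/2.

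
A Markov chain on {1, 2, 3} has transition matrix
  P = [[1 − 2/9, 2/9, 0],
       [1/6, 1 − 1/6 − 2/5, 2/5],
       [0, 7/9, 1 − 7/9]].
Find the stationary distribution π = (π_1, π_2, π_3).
π = (105/317, 140/317, 72/317)

This is a birth-death chain on three states, which satisfies detailed balance: π_1 · P_{12} = π_2 · P_{21} and π_2 · P_{23} = π_3 · P_{32}.
From π_1 · 2/9 = π_2 · 1/6: π_2/π_1 = (2/9)/(1/6) = 4/3.
From π_2 · 2/5 = π_3 · 7/9: π_3/π_2 = (2/5)/(7/9) = 18/35.
Take π_1 proportional to 1; then unnormalized π = (1, 4/3, 24/35). Normalize by dividing by the sum 317/105:
  π = (105/317, 140/317, 72/317).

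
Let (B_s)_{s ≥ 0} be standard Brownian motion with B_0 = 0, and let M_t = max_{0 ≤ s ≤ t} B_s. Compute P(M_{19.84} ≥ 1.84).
P(M_{19.84} ≥ 1.84) = 2·P(B_{19.84} ≥ 1.84) = 2(1 − Φ(1.84/√19.84)) ≈ 0.6795

By the reflection principle for Brownian motion, P(M_t ≥ a) = 2 · P(B_t ≥ a) for a ≥ 0. Since B_t ~ N(0, t), P(B_t ≥ 1.84) = 1 − Φ(1.84/√t) = 1 − Φ(1.84/√19.84) = 1 − Φ(0.4131). So
  P(M_{19.84} ≥ 1.84) = 2(1 − Φ(0.4131)) ≈ 0.6795.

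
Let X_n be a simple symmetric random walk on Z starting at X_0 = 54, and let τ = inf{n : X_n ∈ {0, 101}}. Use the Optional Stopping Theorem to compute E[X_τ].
E[X_τ] = 54

X_n is a martingale and τ is a bounded-mean stopping time (indeed τ is finite a.s. with bounded expectation since the walk is in a bounded region). By the OST, E[X_τ] = E[X_0] = 54. Equivalently: E[X_τ] = 101 · P(hit 101 first) + 0 · P(hit 0 first) = 101 · (54/101) = 54.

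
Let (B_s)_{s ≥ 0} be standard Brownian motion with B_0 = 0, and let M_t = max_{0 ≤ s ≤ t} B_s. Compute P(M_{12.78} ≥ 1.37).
P(M_{12.78} ≥ 1.37) = 2·P(B_{12.78} ≥ 1.37) = 2(1 − Φ(1.37/√12.78)) ≈ 0.7016

By the reflection principle for Brownian motion, P(M_t ≥ a) = 2 · P(B_t ≥ a) for a ≥ 0. Since B_t ~ N(0, t), P(B_t ≥ 1.37) = 1 − Φ(1.37/√t) = 1 − Φ(1.37/√12.78) = 1 − Φ(0.3832). So
  P(M_{12.78} ≥ 1.37) = 2(1 − Φ(0.3832)) ≈ 0.7016.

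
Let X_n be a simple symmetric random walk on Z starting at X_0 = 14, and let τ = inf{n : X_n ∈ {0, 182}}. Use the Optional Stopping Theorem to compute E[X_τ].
E[X_τ] = 14

X_n is a martingale and τ is a bounded-mean stopping time (indeed τ is finite a.s. with bounded expectation since the walk is in a bounded region). By the OST, E[X_τ] = E[X_0] = 14. Equivalently: E[X_τ] = 182 · P(hit 182 first) + 0 · P(hit 0 first) = 182 · (14/182) = 14.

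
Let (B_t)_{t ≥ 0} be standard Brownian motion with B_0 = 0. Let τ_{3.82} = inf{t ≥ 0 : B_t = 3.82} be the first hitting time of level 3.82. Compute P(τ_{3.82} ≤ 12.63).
P(τ_{3.82} ≤ 12.63) = 2(1 − Φ(3.82/√12.63)) = 2(1 − Φ(1.0749)) ≈ 0.2824

By the reflection principle for standard BM, P(τ_b ≤ t) = 2 · P(B_t ≥ b). Since B_t ~ N(0, t), P(B_t ≥ 3.82) = 1 − Φ(3.82/√t) = 1 − Φ(3.82/√12.63) = 1 − Φ(1.0749) ≈ 0.14121. Doubling: P(τ_{3.82} ≤ 12.63) ≈ 2 · 0.14121 = 0.28242 ≈ 0.2824.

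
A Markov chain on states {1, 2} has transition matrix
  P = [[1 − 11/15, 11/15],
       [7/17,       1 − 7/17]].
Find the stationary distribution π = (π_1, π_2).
π_1 = 105/292, π_2 = 187/292

Solve πP = π with π_1 + π_2 = 1. From πP = π: π_1 · (1 − 11/15) + π_2 · 7/17 = π_1 ⇒ π_2 · 7/17 = π_1 · 11/15 ⇒ π_2/π_1 = (11/15)/(7/17) = 187/105. Together with π_1 + π_2 = 1:
  π_1 = (7/17)/(11/15 + 7/17) = (7/17)/(292/255) = 105/292,
  π_2 = (11/15)/(11/15 + 7/17) = (11/15)/(292/255) = 187/292.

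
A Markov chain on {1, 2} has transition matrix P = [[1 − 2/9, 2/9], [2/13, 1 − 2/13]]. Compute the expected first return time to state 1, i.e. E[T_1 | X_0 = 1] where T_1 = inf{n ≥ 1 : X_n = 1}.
E[T_1 | X_0 = 1] = 1/π_1 = 22/9

For an irreducible recurrent Markov chain with stationary distribution π, E[T_i | X_0 = i] = 1/π_i (Kac's formula). Here π_1 = (2/13)/(2/9 + 2/13) = (2/13)/(44/117) = 9/22, so E[T_1 | X_0 = 1] = 1/π_1 = (2/9 + 2/13)/(2/13) = (44/117)/(2/13) = 22/9.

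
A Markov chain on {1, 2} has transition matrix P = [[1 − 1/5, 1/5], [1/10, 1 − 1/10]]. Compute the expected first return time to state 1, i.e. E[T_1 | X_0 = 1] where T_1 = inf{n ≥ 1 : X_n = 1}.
E[T_1 | X_0 = 1] = 1/π_1 = 3

For an irreducible recurrent Markov chain with stationary distribution π, E[T_i | X_0 = i] = 1/π_i (Kac's formula). Here π_1 = (1/10)/(1/5 + 1/10) = (1/10)/(3/10) = 1/3, so E[T_1 | X_0 = 1] = 1/π_1 = (1/5 + 1/10)/(1/10) = (3/10)/(1/10) = 3.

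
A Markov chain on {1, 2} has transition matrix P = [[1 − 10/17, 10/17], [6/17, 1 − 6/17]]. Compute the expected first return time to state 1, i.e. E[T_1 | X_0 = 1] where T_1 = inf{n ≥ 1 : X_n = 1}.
E[T_1 | X_0 = 1] = 1/π_1 = 8/3

For an irreducible recurrent Markov chain with stationary distribution π, E[T_i | X_0 = i] = 1/π_i (Kac's formula). Here π_1 = (6/17)/(10/17 + 6/17) = (6/17)/(16/17) = 3/8, so E[T_1 | X_0 = 1] = 1/π_1 = (10/17 + 6/17)/(6/17) = (16/17)/(6/17) = 8/3.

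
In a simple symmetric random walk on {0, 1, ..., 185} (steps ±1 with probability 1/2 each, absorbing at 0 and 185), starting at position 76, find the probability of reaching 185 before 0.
P(hit 185 before 0) = 76/185

Let u_k = P(hit 185 before 0 | start at k). Then u_0 = 0, u_185 = 1, and u_k = u_{k-1}/2 + u_{k+1}/2 for 1 ≤ k ≤ 184. This harmonic recurrence is solved by u_k = k/185, giving u_76 = 76/185.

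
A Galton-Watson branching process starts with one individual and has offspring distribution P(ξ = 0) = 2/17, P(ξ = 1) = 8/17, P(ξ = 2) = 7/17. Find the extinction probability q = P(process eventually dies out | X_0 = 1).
q = 2/7

The pgf is f(s) = 2/17 + 8/17·s + 7/17·s². The extinction probability q is the smallest fixed point of f in [0, 1]. Setting s = f(s):
  7/17·s² + (8/17 − 1)·s + 2/17 = 0
  7/17·s² − (2/17 + 7/17)·s + 2/17 = 0
which factors as (s − 1)·(7/17·s − 2/17) = 0, giving roots s = 1 and s = (2/17)/(7/17) = 2/7.
Mean offspring μ = 8/17 + 2·7/17 = 22/17 > 1 (supercritical), so q < 1. The extinction probability is the smaller root: q = (2/17)/(7/17) = 2/7.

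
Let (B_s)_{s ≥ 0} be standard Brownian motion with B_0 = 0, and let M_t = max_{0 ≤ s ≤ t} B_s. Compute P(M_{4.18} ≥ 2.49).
P(M_{4.18} ≥ 2.49) = 2·P(B_{4.18} ≥ 2.49) = 2(1 − Φ(2.49/√4.18)) ≈ 0.2233

By the reflection principle for Brownian motion, P(M_t ≥ a) = 2 · P(B_t ≥ a) for a ≥ 0. Since B_t ~ N(0, t), P(B_t ≥ 2.49) = 1 − Φ(2.49/√t) = 1 − Φ(2.49/√4.18) = 1 − Φ(1.2179). So
  P(M_{4.18} ≥ 2.49) = 2(1 − Φ(1.2179)) ≈ 0.2233.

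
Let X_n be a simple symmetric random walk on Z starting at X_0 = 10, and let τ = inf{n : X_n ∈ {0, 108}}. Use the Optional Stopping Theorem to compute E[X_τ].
E[X_τ] = 10

X_n is a martingale and τ is a bounded-mean stopping time (indeed τ is finite a.s. with bounded expectation since the walk is in a bounded region). By the OST, E[X_τ] = E[X_0] = 10. Equivalently: E[X_τ] = 108 · P(hit 108 first) + 0 · P(hit 0 first) = 108 · (10/108) = 10.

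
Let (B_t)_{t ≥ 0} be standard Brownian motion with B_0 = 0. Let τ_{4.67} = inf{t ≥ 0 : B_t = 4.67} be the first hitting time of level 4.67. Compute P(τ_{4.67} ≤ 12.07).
P(τ_{4.67} ≤ 12.07) = 2(1 − Φ(4.67/√12.07)) = 2(1 − Φ(1.3442)) ≈ 0.1789

By the reflection principle for standard BM, P(τ_b ≤ t) = 2 · P(B_t ≥ b). Since B_t ~ N(0, t), P(B_t ≥ 4.67) = 1 − Φ(4.67/√t) = 1 − Φ(4.67/√12.07) = 1 − Φ(1.3442) ≈ 0.08944. Doubling: P(τ_{4.67} ≤ 12.07) ≈ 2 · 0.08944 = 0.17888 ≈ 0.1789.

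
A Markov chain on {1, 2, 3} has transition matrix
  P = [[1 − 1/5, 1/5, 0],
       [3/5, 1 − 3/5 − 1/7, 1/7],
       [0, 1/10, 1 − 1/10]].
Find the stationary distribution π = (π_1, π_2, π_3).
π = (21/38, 7/38, 5/19)

This is a birth-death chain on three states, which satisfies detailed balance: π_1 · P_{12} = π_2 · P_{21} and π_2 · P_{23} = π_3 · P_{32}.
From π_1 · 1/5 = π_2 · 3/5: π_2/π_1 = (1/5)/(3/5) = 1/3.
From π_2 · 1/7 = π_3 · 1/10: π_3/π_2 = (1/7)/(1/10) = 10/7.
Take π_1 proportional to 1; then unnormalized π = (1, 1/3, 10/21). Normalize by dividing by the sum 38/21:
  π = (21/38, 7/38, 5/19).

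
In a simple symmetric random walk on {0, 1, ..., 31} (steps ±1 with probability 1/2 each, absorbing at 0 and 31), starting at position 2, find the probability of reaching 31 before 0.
P(hit 31 before 0) = 2/31

Let u_k = P(hit 31 before 0 | start at k). Then u_0 = 0, u_31 = 1, and u_k = u_{k-1}/2 + u_{k+1}/2 for 1 ≤ k ≤ 30. This harmonic recurrence is solved by u_k = k/31, giving u_2 = 2/31.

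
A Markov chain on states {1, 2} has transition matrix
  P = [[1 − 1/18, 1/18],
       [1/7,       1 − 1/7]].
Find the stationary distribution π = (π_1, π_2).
π_1 = 18/25, π_2 = 7/25

Solve πP = π with π_1 + π_2 = 1. From πP = π: π_1 · (1 − 1/18) + π_2 · 1/7 = π_1 ⇒ π_2 · 1/7 = π_1 · 1/18 ⇒ π_2/π_1 = (1/18)/(1/7) = 7/18. Together with π_1 + π_2 = 1:
  π_1 = (1/7)/(1/18 + 1/7) = (1/7)/(25/126) = 18/25,
  π_2 = (1/18)/(1/18 + 1/7) = (1/18)/(25/126) = 7/25.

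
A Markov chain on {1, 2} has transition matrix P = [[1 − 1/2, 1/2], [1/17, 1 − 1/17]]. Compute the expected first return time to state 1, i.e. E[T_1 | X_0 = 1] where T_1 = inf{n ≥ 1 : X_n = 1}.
E[T_1 | X_0 = 1] = 1/π_1 = 19/2

For an irreducible recurrent Markov chain with stationary distribution π, E[T_i | X_0 = i] = 1/π_i (Kac's formula). Here π_1 = (1/17)/(1/2 + 1/17) = (1/17)/(19/34) = 2/19, so E[T_1 | X_0 = 1] = 1/π_1 = (1/2 + 1/17)/(1/17) = (19/34)/(1/17) = 19/2.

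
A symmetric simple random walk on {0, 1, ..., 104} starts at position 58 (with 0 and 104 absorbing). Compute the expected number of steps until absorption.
E[τ | X_0 = 58] = 2668

Let v_k = E[τ | X_0 = k]. Boundary: v_0 = v_104 = 0. Recurrence: v_k = 1 + (v_{k-1} + v_{k+1})/2 for 1 ≤ k ≤ 103. The particular solution to v_k − (v_{k-1} + v_{k+1})/2 = 1 is v_k = −k^2. Adding homogeneous solution A + B k and matching boundaries gives v_k = k (104 − k). Substituting k = 58: v_58 = 58 · 46 = 2668.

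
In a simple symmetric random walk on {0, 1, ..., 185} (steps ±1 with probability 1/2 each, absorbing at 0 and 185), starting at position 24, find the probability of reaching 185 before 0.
P(hit 185 before 0) = 24/185

Let u_k = P(hit 185 before 0 | start at k). Then u_0 = 0, u_185 = 1, and u_k = u_{k-1}/2 + u_{k+1}/2 for 1 ≤ k ≤ 184. This harmonic recurrence is solved by u_k = k/185, giving u_24 = 24/185.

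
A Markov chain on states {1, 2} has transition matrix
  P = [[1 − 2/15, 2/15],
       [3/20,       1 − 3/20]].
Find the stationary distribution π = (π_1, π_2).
π_1 = 9/17, π_2 = 8/17

Solve πP = π with π_1 + π_2 = 1. From πP = π: π_1 · (1 − 2/15) + π_2 · 3/20 = π_1 ⇒ π_2 · 3/20 = π_1 · 2/15 ⇒ π_2/π_1 = (2/15)/(3/20) = 8/9. Together with π_1 + π_2 = 1:
  π_1 = (3/20)/(2/15 + 3/20) = (3/20)/(17/60) = 9/17,
  π_2 = (2/15)/(2/15 + 3/20) = (2/15)/(17/60) = 8/17.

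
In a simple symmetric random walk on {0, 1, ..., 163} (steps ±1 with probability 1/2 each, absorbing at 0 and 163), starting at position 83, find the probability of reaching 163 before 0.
P(hit 163 before 0) = 83/163

Let u_k = P(hit 163 before 0 | start at k). Then u_0 = 0, u_163 = 1, and u_k = u_{k-1}/2 + u_{k+1}/2 for 1 ≤ k ≤ 162. This harmonic recurrence is solved by u_k = k/163, giving u_83 = 83/163.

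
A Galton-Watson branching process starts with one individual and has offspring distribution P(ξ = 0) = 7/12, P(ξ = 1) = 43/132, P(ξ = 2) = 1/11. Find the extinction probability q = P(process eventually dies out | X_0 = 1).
q = 1

Mean offspring μ = 0·7/12 + 1·43/132 + 2·1/11 = 67/132 ≤ 1. For μ ≤ 1 with offspring not concentrated at 1, the Galton-Watson process goes extinct almost surely, so q = 1.
(Algebraic check: The pgf is f(s) = 7/12 + 43/132·s + 1/11·s². The extinction probability q is the smallest fixed point of f in [0, 1]. Setting s = f(s):
  1/11·s² + (43/132 − 1)·s + 7/12 = 0
  1/11·s² − (7/12 + 1/11)·s + 7/12 = 0
which factors as (s − 1)·(1/11·s − 7/12) = 0, giving roots s = 1 and s = (7/12)/(1/11) = 77/12. Since 77/12 ≥ 1, the smallest root in [0, 1] is s = 1.)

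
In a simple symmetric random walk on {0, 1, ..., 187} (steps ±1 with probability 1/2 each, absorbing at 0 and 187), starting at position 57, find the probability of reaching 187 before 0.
P(hit 187 before 0) = 57/187

Let u_k = P(hit 187 before 0 | start at k). Then u_0 = 0, u_187 = 1, and u_k = u_{k-1}/2 + u_{k+1}/2 for 1 ≤ k ≤ 186. This harmonic recurrence is solved by u_k = k/187, giving u_57 = 57/187.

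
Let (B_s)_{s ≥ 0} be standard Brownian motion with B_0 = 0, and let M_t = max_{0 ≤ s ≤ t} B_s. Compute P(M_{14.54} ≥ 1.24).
P(M_{14.54} ≥ 1.24) = 2·P(B_{14.54} ≥ 1.24) = 2(1 − Φ(1.24/√14.54)) ≈ 0.7450

By the reflection principle for Brownian motion, P(M_t ≥ a) = 2 · P(B_t ≥ a) for a ≥ 0. Since B_t ~ N(0, t), P(B_t ≥ 1.24) = 1 − Φ(1.24/√t) = 1 − Φ(1.24/√14.54) = 1 − Φ(0.3252). So
  P(M_{14.54} ≥ 1.24) = 2(1 − Φ(0.3252)) ≈ 0.7450.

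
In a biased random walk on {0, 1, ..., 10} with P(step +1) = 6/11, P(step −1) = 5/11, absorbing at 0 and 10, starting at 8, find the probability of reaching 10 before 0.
P(hit 10 before 0) = (1 − (5/6)^8) / (1 − (5/6)^10) = 4218516/4609141

Let u_k denote P(reach 10 before 0 | start at k). Boundary: u_0 = 0, u_10 = 1. Recurrence: u_k = 6/11·u_{k+1} + 5/11·u_{k-1} for 1 ≤ k ≤ 9. Try u_k = A + B·r^k with r = q/p = (5/11)/(6/11) = 5/6. Substitution satisfies the recurrence; boundary conditions give:
  u_k = (1 − r^k) / (1 − r^N) = (1 − (5/6)^8) / (1 − (5/6)^10) = 4218516/4609141.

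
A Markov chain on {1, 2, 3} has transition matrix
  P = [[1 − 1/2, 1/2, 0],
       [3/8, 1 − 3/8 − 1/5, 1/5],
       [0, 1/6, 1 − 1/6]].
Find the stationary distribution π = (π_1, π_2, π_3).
π = (15/59, 20/59, 24/59)

This is a birth-death chain on three states, which satisfies detailed balance: π_1 · P_{12} = π_2 · P_{21} and π_2 · P_{23} = π_3 · P_{32}.
From π_1 · 1/2 = π_2 · 3/8: π_2/π_1 = (1/2)/(3/8) = 4/3.
From π_2 · 1/5 = π_3 · 1/6: π_3/π_2 = (1/5)/(1/6) = 6/5.
Take π_1 proportional to 1; then unnormalized π = (1, 4/3, 8/5). Normalize by dividing by the sum 59/15:
  π = (15/59, 20/59, 24/59).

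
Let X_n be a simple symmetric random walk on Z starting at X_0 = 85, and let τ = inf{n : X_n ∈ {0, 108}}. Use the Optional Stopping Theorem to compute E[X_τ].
E[X_τ] = 85

X_n is a martingale and τ is a bounded-mean stopping time (indeed τ is finite a.s. with bounded expectation since the walk is in a bounded region). By the OST, E[X_τ] = E[X_0] = 85. Equivalently: E[X_τ] = 108 · P(hit 108 first) + 0 · P(hit 0 first) = 108 · (85/108) = 85.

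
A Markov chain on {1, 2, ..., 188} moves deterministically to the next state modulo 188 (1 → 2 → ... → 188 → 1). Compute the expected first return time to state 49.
E[T_49 | X_0 = 49] = 188

The chain cycles deterministically, so starting at state 49 it returns in exactly 188 steps. Equivalently, the stationary distribution is uniform π_j = 1/188 for every state j, so by Kac's formula E[T_49] = 1/π_49 = 188.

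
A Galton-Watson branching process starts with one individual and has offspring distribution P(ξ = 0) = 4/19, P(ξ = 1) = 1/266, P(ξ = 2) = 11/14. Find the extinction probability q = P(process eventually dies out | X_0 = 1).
q = 56/209

The pgf is f(s) = 4/19 + 1/266·s + 11/14·s². The extinction probability q is the smallest fixed point of f in [0, 1]. Setting s = f(s):
  11/14·s² + (1/266 − 1)·s + 4/19 = 0
  11/14·s² − (4/19 + 11/14)·s + 4/19 = 0
which factors as (s − 1)·(11/14·s − 4/19) = 0, giving roots s = 1 and s = (4/19)/(11/14) = 56/209.
Mean offspring μ = 1/266 + 2·11/14 = 419/266 > 1 (supercritical), so q < 1. The extinction probability is the smaller root: q = (4/19)/(11/14) = 56/209.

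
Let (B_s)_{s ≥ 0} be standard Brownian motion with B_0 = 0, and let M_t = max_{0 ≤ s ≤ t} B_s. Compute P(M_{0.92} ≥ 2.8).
P(M_{0.92} ≥ 2.8) = 2·P(B_{0.92} ≥ 2.8) = 2(1 − Φ(2.8/√0.92)) ≈ 0.0035

By the reflection principle for Brownian motion, P(M_t ≥ a) = 2 · P(B_t ≥ a) for a ≥ 0. Since B_t ~ N(0, t), P(B_t ≥ 2.8) = 1 − Φ(2.8/√t) = 1 − Φ(2.8/√0.92) = 1 − Φ(2.9192). So
  P(M_{0.92} ≥ 2.8) = 2(1 − Φ(2.9192)) ≈ 0.0035.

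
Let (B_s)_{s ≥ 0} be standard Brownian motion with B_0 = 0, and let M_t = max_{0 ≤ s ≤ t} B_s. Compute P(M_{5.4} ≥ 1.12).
P(M_{5.4} ≥ 1.12) = 2·P(B_{5.4} ≥ 1.12) = 2(1 − Φ(1.12/√5.4)) ≈ 0.6298

By the reflection principle for Brownian motion, P(M_t ≥ a) = 2 · P(B_t ≥ a) for a ≥ 0. Since B_t ~ N(0, t), P(B_t ≥ 1.12) = 1 − Φ(1.12/√t) = 1 − Φ(1.12/√5.4) = 1 − Φ(0.4820). So
  P(M_{5.4} ≥ 1.12) = 2(1 − Φ(0.4820)) ≈ 0.6298.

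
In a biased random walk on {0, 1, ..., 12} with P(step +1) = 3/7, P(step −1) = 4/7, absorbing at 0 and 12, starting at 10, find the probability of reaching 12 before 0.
P(hit 12 before 0) = (1 − (4/3)^10) / (1 − (4/3)^12) = 1272249/2320825

Let u_k denote P(reach 12 before 0 | start at k). Boundary: u_0 = 0, u_12 = 1. Recurrence: u_k = 3/7·u_{k+1} + 4/7·u_{k-1} for 1 ≤ k ≤ 11. Try u_k = A + B·r^k with r = q/p = (4/7)/(3/7) = 4/3. Substitution satisfies the recurrence; boundary conditions give:
  u_k = (1 − r^k) / (1 − r^N) = (1 − (4/3)^10) / (1 − (4/3)^12) = 1272249/2320825.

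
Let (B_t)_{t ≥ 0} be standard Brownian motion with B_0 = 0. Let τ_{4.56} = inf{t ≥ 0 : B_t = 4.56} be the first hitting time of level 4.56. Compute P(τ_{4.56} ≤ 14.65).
P(τ_{4.56} ≤ 14.65) = 2(1 − Φ(4.56/√14.65)) = 2(1 − Φ(1.1914)) ≈ 0.2335

By the reflection principle for standard BM, P(τ_b ≤ t) = 2 · P(B_t ≥ b). Since B_t ~ N(0, t), P(B_t ≥ 4.56) = 1 − Φ(4.56/√t) = 1 − Φ(4.56/√14.65) = 1 − Φ(1.1914) ≈ 0.11675. Doubling: P(τ_{4.56} ≤ 14.65) ≈ 2 · 0.11675 = 0.23350 ≈ 0.2335.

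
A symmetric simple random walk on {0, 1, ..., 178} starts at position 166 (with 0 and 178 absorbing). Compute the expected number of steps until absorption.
E[τ | X_0 = 166] = 1992

Let v_k = E[τ | X_0 = k]. Boundary: v_0 = v_178 = 0. Recurrence: v_k = 1 + (v_{k-1} + v_{k+1})/2 for 1 ≤ k ≤ 177. The particular solution to v_k − (v_{k-1} + v_{k+1})/2 = 1 is v_k = −k^2. Adding homogeneous solution A + B k and matching boundaries gives v_k = k (178 − k). Substituting k = 166: v_166 = 166 · 12 = 1992.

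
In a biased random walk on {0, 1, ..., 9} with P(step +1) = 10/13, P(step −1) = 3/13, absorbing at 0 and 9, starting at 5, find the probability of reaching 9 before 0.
P(hit 9 before 0) = (1 − (3/10)^5) / (1 − (3/10)^9) = 142510000/142854331

Let u_k denote P(reach 9 before 0 | start at k). Boundary: u_0 = 0, u_9 = 1. Recurrence: u_k = 10/13·u_{k+1} + 3/13·u_{k-1} for 1 ≤ k ≤ 8. Try u_k = A + B·r^k with r = q/p = (3/13)/(10/13) = 3/10. Substitution satisfies the recurrence; boundary conditions give:
  u_k = (1 − r^k) / (1 − r^N) = (1 − (3/10)^5) / (1 − (3/10)^9) = 142510000/142854331.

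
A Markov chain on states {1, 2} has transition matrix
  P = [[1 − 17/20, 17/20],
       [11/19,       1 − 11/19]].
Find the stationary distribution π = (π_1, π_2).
π_1 = 220/543, π_2 = 323/543

Solve πP = π with π_1 + π_2 = 1. From πP = π: π_1 · (1 − 17/20) + π_2 · 11/19 = π_1 ⇒ π_2 · 11/19 = π_1 · 17/20 ⇒ π_2/π_1 = (17/20)/(11/19) = 323/220. Together with π_1 + π_2 = 1:
  π_1 = (11/19)/(17/20 + 11/19) = (11/19)/(543/380) = 220/543,
  π_2 = (17/20)/(17/20 + 11/19) = (17/20)/(543/380) = 323/543.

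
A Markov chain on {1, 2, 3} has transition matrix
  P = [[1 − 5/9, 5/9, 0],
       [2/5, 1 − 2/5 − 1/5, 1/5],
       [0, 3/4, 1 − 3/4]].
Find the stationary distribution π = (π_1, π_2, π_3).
π = (54/149, 75/149, 20/149)

This is a birth-death chain on three states, which satisfies detailed balance: π_1 · P_{12} = π_2 · P_{21} and π_2 · P_{23} = π_3 · P_{32}.
From π_1 · 5/9 = π_2 · 2/5: π_2/π_1 = (5/9)/(2/5) = 25/18.
From π_2 · 1/5 = π_3 · 3/4: π_3/π_2 = (1/5)/(3/4) = 4/15.
Take π_1 proportional to 1; then unnormalized π = (1, 25/18, 10/27). Normalize by dividing by the sum 149/54:
  π = (54/149, 75/149, 20/149).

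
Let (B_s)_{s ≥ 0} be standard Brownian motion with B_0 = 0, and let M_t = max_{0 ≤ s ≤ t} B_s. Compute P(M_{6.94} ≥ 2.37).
P(M_{6.94} ≥ 2.37) = 2·P(B_{6.94} ≥ 2.37) = 2(1 − Φ(2.37/√6.94)) ≈ 0.3683

By the reflection principle for Brownian motion, P(M_t ≥ a) = 2 · P(B_t ≥ a) for a ≥ 0. Since B_t ~ N(0, t), P(B_t ≥ 2.37) = 1 − Φ(2.37/√t) = 1 − Φ(2.37/√6.94) = 1 − Φ(0.8996). So
  P(M_{6.94} ≥ 2.37) = 2(1 − Φ(0.8996)) ≈ 0.3683.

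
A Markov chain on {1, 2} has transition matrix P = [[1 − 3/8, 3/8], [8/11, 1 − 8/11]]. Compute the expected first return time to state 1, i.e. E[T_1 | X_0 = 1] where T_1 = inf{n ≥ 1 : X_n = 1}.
E[T_1 | X_0 = 1] = 1/π_1 = 97/64

For an irreducible recurrent Markov chain with stationary distribution π, E[T_i | X_0 = i] = 1/π_i (Kac's formula). Here π_1 = (8/11)/(3/8 + 8/11) = (8/11)/(97/88) = 64/97, so E[T_1 | X_0 = 1] = 1/π_1 = (3/8 + 8/11)/(8/11) = (97/88)/(8/11) = 97/64.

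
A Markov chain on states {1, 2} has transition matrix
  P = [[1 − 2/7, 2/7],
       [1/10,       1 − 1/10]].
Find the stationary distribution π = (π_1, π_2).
π_1 = 7/27, π_2 = 20/27

Solve πP = π with π_1 + π_2 = 1. From πP = π: π_1 · (1 − 2/7) + π_2 · 1/10 = π_1 ⇒ π_2 · 1/10 = π_1 · 2/7 ⇒ π_2/π_1 = (2/7)/(1/10) = 20/7. Together with π_1 + π_2 = 1:
  π_1 = (1/10)/(2/7 + 1/10) = (1/10)/(27/70) = 7/27,
  π_2 = (2/7)/(2/7 + 1/10) = (2/7)/(27/70) = 20/27.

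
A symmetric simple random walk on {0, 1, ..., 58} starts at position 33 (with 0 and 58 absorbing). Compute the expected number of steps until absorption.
E[τ | X_0 = 33] = 825

Let v_k = E[τ | X_0 = k]. Boundary: v_0 = v_58 = 0. Recurrence: v_k = 1 + (v_{k-1} + v_{k+1})/2 for 1 ≤ k ≤ 57. The particular solution to v_k − (v_{k-1} + v_{k+1})/2 = 1 is v_k = −k^2. Adding homogeneous solution A + B k and matching boundaries gives v_k = k (58 − k). Substituting k = 33: v_33 = 33 · 25 = 825.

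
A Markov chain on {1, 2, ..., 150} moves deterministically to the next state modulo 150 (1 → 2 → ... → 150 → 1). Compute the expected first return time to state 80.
E[T_80 | X_0 = 80] = 150

The chain cycles deterministically, so starting at state 80 it returns in exactly 150 steps. Equivalently, the stationary distribution is uniform π_j = 1/150 for every state j, so by Kac's formula E[T_80] = 1/π_80 = 150.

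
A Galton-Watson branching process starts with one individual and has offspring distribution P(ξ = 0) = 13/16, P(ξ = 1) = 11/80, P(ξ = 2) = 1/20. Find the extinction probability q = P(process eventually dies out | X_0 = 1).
q = 1

Mean offspring μ = 0·13/16 + 1·11/80 + 2·1/20 = 19/80 ≤ 1. For μ ≤ 1 with offspring not concentrated at 1, the Galton-Watson process goes extinct almost surely, so q = 1.
(Algebraic check: The pgf is f(s) = 13/16 + 11/80·s + 1/20·s². The extinction probability q is the smallest fixed point of f in [0, 1]. Setting s = f(s):
  1/20·s² + (11/80 − 1)·s + 13/16 = 0
  1/20·s² − (13/16 + 1/20)·s + 13/16 = 0
which factors as (s − 1)·(1/20·s − 13/16) = 0, giving roots s = 1 and s = (13/16)/(1/20) = 65/4. Since 65/4 ≥ 1, the smallest root in [0, 1] is s = 1.)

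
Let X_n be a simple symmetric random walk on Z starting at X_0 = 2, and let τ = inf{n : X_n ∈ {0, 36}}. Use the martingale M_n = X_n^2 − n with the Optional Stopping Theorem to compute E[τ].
E[τ] = 68

M_n = X_n^2 − n is a martingale (since E[X_{n+1}^2 | F_n] = X_n^2 + 1). By OST (τ has finite mean in a bounded region), E[M_τ] = E[M_0] = X_0^2 − 0 = 2^2 = 4. Also E[M_τ] = E[X_τ^2] − E[τ]. The walk exits at 0 or 36, with P(hit 36 first) = 2/36, so E[X_τ^2] = 36^2 · 2/36 + 0 = 72. Thus E[τ] = E[X_τ^2] − E[M_τ] = 72 − 4 = 68 = 2(36 − 2) = 68.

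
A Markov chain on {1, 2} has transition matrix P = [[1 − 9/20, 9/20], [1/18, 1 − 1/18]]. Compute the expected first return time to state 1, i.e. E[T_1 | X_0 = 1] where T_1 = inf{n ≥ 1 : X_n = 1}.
E[T_1 | X_0 = 1] = 1/π_1 = 91/10

For an irreducible recurrent Markov chain with stationary distribution π, E[T_i | X_0 = i] = 1/π_i (Kac's formula). Here π_1 = (1/18)/(9/20 + 1/18) = (1/18)/(91/180) = 10/91, so E[T_1 | X_0 = 1] = 1/π_1 = (9/20 + 1/18)/(1/18) = (91/180)/(1/18) = 91/10.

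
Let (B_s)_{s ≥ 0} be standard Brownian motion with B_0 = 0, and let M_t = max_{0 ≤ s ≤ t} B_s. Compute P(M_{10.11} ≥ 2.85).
P(M_{10.11} ≥ 2.85) = 2·P(B_{10.11} ≥ 2.85) = 2(1 − Φ(2.85/√10.11)) ≈ 0.3701

By the reflection principle for Brownian motion, P(M_t ≥ a) = 2 · P(B_t ≥ a) for a ≥ 0. Since B_t ~ N(0, t), P(B_t ≥ 2.85) = 1 − Φ(2.85/√t) = 1 − Φ(2.85/√10.11) = 1 − Φ(0.8963). So
  P(M_{10.11} ≥ 2.85) = 2(1 − Φ(0.8963)) ≈ 0.3701.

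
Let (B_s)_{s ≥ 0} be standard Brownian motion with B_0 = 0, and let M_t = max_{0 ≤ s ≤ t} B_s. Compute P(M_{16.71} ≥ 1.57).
P(M_{16.71} ≥ 1.57) = 2·P(B_{16.71} ≥ 1.57) = 2(1 − Φ(1.57/√16.71)) ≈ 0.7009

By the reflection principle for Brownian motion, P(M_t ≥ a) = 2 · P(B_t ≥ a) for a ≥ 0. Since B_t ~ N(0, t), P(B_t ≥ 1.57) = 1 − Φ(1.57/√t) = 1 − Φ(1.57/√16.71) = 1 − Φ(0.3841). So
  P(M_{16.71} ≥ 1.57) = 2(1 − Φ(0.3841)) ≈ 0.7009.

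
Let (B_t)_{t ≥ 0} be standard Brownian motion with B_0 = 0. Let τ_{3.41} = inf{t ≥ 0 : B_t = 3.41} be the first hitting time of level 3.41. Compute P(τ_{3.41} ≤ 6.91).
P(τ_{3.41} ≤ 6.91) = 2(1 − Φ(3.41/√6.91)) = 2(1 − Φ(1.2972)) ≈ 0.1946

By the reflection principle for standard BM, P(τ_b ≤ t) = 2 · P(B_t ≥ b). Since B_t ~ N(0, t), P(B_t ≥ 3.41) = 1 − Φ(3.41/√t) = 1 − Φ(3.41/√6.91) = 1 − Φ(1.2972) ≈ 0.09728. Doubling: P(τ_{3.41} ≤ 6.91) ≈ 2 · 0.09728 = 0.19456 ≈ 0.1946.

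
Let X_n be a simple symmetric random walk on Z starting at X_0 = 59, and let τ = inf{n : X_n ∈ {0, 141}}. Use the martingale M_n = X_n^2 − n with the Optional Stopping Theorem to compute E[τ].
E[τ] = 4838

M_n = X_n^2 − n is a martingale (since E[X_{n+1}^2 | F_n] = X_n^2 + 1). By OST (τ has finite mean in a bounded region), E[M_τ] = E[M_0] = X_0^2 − 0 = 59^2 = 3481. Also E[M_τ] = E[X_τ^2] − E[τ]. The walk exits at 0 or 141, with P(hit 141 first) = 59/141, so E[X_τ^2] = 141^2 · 59/141 + 0 = 8319. Thus E[τ] = E[X_τ^2] − E[M_τ] = 8319 − 3481 = 4838 = 59(141 − 59) = 4838.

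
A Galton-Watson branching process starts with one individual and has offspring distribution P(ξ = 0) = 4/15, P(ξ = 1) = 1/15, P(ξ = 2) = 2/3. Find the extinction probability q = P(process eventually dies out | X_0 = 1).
q = 2/5

The pgf is f(s) = 4/15 + 1/15·s + 2/3·s². The extinction probability q is the smallest fixed point of f in [0, 1]. Setting s = f(s):
  2/3·s² + (1/15 − 1)·s + 4/15 = 0
  2/3·s² − (4/15 + 2/3)·s + 4/15 = 0
which factors as (s − 1)·(2/3·s − 4/15) = 0, giving roots s = 1 and s = (4/15)/(2/3) = 2/5.
Mean offspring μ = 1/15 + 2·2/3 = 7/5 > 1 (supercritical), so q < 1. The extinction probability is the smaller root: q = (4/15)/(2/3) = 2/5.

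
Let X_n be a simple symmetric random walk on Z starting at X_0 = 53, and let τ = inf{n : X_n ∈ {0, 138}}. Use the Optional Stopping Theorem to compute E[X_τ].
E[X_τ] = 53

X_n is a martingale and τ is a bounded-mean stopping time (indeed τ is finite a.s. with bounded expectation since the walk is in a bounded region). By the OST, E[X_τ] = E[X_0] = 53. Equivalently: E[X_τ] = 138 · P(hit 138 first) + 0 · P(hit 0 first) = 138 · (53/138) = 53.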